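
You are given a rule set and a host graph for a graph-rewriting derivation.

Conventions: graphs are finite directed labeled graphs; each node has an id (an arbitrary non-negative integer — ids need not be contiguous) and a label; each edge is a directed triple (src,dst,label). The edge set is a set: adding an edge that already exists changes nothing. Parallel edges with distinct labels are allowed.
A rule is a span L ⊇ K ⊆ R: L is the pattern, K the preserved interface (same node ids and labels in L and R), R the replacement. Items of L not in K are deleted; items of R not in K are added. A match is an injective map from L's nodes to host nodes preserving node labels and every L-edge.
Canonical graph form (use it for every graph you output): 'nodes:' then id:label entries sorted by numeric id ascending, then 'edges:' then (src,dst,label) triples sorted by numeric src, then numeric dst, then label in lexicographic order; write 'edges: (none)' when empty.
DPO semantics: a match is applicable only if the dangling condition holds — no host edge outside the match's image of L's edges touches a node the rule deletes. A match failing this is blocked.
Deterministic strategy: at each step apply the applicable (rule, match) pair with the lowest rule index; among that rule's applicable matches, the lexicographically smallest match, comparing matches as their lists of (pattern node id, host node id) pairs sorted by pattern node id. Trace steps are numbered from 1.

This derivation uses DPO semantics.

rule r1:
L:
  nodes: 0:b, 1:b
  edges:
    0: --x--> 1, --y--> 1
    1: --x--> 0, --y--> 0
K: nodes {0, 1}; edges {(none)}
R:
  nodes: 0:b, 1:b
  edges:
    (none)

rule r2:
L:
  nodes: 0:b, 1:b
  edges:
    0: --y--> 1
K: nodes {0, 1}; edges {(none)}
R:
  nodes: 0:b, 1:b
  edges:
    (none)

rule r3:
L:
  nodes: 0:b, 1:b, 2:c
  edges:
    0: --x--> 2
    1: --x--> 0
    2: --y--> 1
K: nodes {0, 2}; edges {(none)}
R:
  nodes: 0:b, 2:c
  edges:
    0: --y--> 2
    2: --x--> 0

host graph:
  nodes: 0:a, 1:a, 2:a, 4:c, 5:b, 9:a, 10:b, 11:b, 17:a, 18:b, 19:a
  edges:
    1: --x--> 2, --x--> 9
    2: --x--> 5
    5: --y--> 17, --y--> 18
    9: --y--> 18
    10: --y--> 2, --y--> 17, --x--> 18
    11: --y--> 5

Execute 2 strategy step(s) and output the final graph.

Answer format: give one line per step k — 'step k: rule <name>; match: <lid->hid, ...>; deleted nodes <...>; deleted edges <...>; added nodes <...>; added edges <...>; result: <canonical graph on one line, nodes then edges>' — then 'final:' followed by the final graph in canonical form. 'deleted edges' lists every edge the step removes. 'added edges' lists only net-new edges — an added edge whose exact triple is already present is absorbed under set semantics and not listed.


step 1: rule r2; match: 0->5, 1->18; deleted nodes (none); deleted edges (5,18,y); added nodes (none); added edges (none); result: nodes: 0:a, 1:a, 2:a, 4:c, 5:b, 9:a, 10:b, 11:b, 17:a, 18:b, 19:a edges: (1,2,x); (1,9,x); (2,5,x); (5,17,y); (9,18,y); (10,2,y); (10,17,y); (10,18,x); (11,5,y)
step 2: rule r2; match: 0->11, 1->5; deleted nodes (none); deleted edges (11,5,y); added nodes (none); added edges (none); result: nodes: 0:a, 1:a, 2:a, 4:c, 5:b, 9:a, 10:b, 11:b, 17:a, 18:b, 19:a edges: (1,2,x); (1,9,x); (2,5,x); (5,17,y); (9,18,y); (10,2,y); (10,17,y); (10,18,x)
final:
nodes: 0:a, 1:a, 2:a, 4:c, 5:b, 9:a, 10:b, 11:b, 17:a, 18:b, 19:a
edges: (1,2,x); (1,9,x); (2,5,x); (5,17,y); (9,18,y); (10,2,y); (10,17,y); (10,18,x)


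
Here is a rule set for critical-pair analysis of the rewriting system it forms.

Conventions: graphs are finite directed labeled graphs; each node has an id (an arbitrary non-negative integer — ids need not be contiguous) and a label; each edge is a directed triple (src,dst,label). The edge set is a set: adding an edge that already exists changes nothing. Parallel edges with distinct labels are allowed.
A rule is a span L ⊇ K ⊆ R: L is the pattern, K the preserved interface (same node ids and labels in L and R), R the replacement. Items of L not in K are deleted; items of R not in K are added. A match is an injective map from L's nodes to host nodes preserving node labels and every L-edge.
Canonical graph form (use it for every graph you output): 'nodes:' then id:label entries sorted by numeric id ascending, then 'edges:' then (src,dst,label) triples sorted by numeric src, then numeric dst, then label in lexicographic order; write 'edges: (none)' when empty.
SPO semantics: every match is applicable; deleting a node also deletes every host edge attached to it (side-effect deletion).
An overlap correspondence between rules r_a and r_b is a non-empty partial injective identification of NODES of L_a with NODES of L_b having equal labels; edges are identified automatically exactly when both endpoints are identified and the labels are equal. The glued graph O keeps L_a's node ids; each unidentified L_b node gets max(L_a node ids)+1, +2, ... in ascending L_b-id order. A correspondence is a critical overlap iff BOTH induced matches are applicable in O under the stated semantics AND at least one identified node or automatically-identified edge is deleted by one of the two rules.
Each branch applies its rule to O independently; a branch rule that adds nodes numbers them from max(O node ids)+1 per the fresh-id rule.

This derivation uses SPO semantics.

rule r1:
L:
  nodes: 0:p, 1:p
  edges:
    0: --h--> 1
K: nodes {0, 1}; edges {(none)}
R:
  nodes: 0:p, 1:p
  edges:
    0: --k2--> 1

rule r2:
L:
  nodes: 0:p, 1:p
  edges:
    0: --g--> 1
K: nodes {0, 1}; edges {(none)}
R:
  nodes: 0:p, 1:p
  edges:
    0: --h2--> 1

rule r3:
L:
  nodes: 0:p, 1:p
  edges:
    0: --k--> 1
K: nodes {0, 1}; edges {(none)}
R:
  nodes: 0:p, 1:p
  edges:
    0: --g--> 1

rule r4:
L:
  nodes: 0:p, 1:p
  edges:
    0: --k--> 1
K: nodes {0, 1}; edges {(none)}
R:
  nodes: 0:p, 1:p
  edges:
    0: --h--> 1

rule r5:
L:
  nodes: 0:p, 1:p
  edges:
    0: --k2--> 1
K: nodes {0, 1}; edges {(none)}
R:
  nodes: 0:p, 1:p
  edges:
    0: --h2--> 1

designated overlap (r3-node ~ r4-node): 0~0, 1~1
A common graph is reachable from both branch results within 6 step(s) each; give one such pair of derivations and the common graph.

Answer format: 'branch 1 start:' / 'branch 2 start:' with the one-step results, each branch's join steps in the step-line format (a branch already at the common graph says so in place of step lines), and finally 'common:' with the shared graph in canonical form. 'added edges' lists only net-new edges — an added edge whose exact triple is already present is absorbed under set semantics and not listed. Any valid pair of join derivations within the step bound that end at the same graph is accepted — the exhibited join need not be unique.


branch 1 start:
nodes: 0:p, 1:p
edges: (0,1,g)
branch 2 start:
nodes: 0:p, 1:p
edges: (0,1,h)
branch 1 step 1: rule r2; match: 0->0, 1->1; deleted nodes (none); deleted edges (0,1,g); added nodes (none); added edges (0,1,h2); result: nodes: 0:p, 1:p edges: (0,1,h2)
branch 2 step 1: rule r1; match: 0->0, 1->1; deleted nodes (none); deleted edges (0,1,h); added nodes (none); added edges (0,1,k2); result: nodes: 0:p, 1:p edges: (0,1,k2)
branch 2 step 2: rule r5; match: 0->0, 1->1; deleted nodes (none); deleted edges (0,1,k2); added nodes (none); added edges (0,1,h2); result: nodes: 0:p, 1:p edges: (0,1,h2)
common:
nodes: 0:p, 1:p
edges: (0,1,h2)


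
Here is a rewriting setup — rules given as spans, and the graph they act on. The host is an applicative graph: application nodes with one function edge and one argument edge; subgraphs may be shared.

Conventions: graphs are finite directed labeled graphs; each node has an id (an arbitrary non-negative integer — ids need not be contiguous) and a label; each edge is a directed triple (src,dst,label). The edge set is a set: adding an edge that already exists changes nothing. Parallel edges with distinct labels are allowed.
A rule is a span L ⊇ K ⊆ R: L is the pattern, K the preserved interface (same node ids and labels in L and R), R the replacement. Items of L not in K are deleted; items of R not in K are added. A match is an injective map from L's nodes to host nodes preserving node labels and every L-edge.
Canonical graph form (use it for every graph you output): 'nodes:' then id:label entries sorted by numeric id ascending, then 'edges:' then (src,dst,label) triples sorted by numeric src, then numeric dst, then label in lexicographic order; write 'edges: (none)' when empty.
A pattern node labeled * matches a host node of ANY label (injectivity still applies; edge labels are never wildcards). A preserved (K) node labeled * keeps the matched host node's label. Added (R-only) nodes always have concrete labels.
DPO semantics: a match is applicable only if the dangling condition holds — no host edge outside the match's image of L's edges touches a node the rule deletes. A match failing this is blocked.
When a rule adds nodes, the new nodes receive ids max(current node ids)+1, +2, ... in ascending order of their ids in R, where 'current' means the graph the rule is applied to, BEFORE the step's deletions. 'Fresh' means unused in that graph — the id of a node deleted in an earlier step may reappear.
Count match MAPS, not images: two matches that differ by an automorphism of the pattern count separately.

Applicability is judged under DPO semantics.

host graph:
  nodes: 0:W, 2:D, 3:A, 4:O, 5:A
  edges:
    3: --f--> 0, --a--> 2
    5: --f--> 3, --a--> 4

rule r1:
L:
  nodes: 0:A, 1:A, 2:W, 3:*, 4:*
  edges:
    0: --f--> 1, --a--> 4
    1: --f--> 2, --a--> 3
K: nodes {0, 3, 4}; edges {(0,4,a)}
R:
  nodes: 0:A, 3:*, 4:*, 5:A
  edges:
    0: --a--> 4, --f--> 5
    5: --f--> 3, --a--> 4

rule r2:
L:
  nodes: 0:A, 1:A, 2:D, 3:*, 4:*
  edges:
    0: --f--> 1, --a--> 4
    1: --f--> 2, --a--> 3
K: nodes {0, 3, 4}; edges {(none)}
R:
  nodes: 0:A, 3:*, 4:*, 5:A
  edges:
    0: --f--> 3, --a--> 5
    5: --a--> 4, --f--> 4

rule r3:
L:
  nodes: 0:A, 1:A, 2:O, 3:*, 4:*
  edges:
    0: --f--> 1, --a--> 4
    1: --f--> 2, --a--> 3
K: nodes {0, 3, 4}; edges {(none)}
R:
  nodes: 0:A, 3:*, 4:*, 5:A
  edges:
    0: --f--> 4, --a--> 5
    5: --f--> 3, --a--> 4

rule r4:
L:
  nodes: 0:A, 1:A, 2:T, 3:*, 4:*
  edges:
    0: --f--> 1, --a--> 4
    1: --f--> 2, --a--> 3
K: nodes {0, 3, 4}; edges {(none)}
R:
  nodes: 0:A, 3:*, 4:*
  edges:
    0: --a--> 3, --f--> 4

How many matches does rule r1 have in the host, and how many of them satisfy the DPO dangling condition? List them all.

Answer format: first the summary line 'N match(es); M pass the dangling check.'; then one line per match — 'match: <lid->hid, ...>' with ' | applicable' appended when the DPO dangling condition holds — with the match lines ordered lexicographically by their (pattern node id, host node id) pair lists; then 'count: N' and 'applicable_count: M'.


1 match(es); 1 pass the dangling check.
match: 0->5, 1->3, 2->0, 3->2, 4->4 | applicable
count: 1
applicable_count: 1


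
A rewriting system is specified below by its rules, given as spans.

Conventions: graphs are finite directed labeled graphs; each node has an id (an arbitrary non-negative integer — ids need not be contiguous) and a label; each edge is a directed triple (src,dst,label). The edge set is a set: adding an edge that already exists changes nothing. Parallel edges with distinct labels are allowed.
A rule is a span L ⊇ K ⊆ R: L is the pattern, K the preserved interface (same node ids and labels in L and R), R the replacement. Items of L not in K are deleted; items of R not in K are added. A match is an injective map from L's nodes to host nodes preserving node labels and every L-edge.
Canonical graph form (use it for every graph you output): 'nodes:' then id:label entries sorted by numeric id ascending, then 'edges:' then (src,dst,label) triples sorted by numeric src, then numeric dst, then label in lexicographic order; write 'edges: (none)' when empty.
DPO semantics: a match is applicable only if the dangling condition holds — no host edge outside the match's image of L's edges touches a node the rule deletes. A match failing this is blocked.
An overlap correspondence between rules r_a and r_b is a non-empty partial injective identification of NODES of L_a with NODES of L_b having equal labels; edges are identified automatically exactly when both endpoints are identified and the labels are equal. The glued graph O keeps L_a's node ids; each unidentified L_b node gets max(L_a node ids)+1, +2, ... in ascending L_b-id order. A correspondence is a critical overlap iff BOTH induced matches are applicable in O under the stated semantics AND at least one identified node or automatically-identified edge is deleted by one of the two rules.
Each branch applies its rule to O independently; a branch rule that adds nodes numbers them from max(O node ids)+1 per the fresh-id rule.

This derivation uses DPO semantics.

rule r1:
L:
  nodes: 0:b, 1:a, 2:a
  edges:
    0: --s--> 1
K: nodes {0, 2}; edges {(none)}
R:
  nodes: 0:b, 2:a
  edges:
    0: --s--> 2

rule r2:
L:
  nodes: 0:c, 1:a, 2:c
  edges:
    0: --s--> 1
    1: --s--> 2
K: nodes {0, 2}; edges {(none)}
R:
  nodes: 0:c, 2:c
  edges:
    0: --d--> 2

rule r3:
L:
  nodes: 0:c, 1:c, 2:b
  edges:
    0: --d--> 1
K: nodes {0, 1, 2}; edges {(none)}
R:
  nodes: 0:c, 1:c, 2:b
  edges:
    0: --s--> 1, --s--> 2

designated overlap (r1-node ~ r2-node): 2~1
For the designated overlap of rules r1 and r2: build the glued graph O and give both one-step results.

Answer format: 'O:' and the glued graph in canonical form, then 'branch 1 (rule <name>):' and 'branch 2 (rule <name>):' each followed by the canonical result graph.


O:
nodes: 0:b, 1:a, 2:a, 3:c, 4:c
edges: (0,1,s); (2,4,s); (3,2,s)
branch 1 (rule r1):
nodes: 0:b, 2:a, 3:c, 4:c
edges: (0,2,s); (2,4,s); (3,2,s)
branch 2 (rule r2):
nodes: 0:b, 1:a, 3:c, 4:c
edges: (0,1,s); (3,4,d)


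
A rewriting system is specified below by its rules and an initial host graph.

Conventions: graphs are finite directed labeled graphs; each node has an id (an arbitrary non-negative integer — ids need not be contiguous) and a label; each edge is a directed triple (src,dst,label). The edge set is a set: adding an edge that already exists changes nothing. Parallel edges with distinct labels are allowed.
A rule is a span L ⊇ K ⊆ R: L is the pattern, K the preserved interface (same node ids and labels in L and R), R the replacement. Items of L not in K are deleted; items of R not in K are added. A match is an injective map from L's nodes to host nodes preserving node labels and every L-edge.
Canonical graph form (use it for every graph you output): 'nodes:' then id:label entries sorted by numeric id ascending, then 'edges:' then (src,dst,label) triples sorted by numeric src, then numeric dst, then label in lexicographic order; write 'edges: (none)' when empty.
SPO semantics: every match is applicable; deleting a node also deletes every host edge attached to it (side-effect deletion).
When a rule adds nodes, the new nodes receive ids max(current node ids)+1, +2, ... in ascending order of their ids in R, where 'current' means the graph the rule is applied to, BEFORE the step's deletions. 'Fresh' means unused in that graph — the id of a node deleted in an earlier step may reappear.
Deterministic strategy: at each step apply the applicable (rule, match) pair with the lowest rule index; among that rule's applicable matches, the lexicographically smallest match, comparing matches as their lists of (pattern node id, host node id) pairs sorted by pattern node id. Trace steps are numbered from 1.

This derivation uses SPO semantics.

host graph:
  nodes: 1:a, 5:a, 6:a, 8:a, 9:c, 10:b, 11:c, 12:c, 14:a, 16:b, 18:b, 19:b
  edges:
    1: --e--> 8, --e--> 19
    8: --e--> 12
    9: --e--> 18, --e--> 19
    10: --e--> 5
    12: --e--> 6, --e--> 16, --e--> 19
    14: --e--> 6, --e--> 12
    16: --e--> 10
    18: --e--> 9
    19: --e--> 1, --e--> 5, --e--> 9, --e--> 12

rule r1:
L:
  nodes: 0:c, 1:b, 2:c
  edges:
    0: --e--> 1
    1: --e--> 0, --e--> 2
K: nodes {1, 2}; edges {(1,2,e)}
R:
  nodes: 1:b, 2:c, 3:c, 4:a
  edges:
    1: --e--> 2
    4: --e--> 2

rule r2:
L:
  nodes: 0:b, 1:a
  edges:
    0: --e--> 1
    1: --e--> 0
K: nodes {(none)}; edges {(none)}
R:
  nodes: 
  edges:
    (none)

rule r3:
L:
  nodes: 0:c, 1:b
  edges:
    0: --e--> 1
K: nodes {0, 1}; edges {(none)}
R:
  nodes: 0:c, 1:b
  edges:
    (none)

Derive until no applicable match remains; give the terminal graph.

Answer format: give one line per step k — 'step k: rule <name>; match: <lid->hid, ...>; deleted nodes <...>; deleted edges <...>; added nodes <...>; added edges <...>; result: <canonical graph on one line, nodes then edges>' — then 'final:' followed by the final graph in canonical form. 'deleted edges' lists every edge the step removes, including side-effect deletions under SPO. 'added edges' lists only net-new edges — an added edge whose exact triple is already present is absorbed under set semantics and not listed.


step 1: rule r1; match: 0->9, 1->19, 2->12; deleted nodes 9; deleted edges (9,18,e); (9,19,e); (18,9,e); (19,9,e); added nodes 20, 21; added edges (21,12,e); result: nodes: 1:a, 5:a, 6:a, 8:a, 10:b, 11:c, 12:c, 14:a, 16:b, 18:b, 19:b, 20:c, 21:a edges: (1,8,e); (1,19,e); (8,12,e); (10,5,e); (12,6,e); (12,16,e); (12,19,e); (14,6,e); (14,12,e); (16,10,e); (19,1,e); (19,5,e); (19,12,e); (21,12,e)
step 2: rule r2; match: 0->19, 1->1; deleted nodes 1, 19; deleted edges (1,8,e); (1,19,e); (12,19,e); (19,1,e); (19,5,e); (19,12,e); added nodes (none); added edges (none); result: nodes: 5:a, 6:a, 8:a, 10:b, 11:c, 12:c, 14:a, 16:b, 18:b, 20:c, 21:a edges: (8,12,e); (10,5,e); (12,6,e); (12,16,e); (14,6,e); (14,12,e); (16,10,e); (21,12,e)
step 3: rule r3; match: 0->12, 1->16; deleted nodes (none); deleted edges (12,16,e); added nodes (none); added edges (none); result: nodes: 5:a, 6:a, 8:a, 10:b, 11:c, 12:c, 14:a, 16:b, 18:b, 20:c, 21:a edges: (8,12,e); (10,5,e); (12,6,e); (14,6,e); (14,12,e); (16,10,e); (21,12,e)
final:
nodes: 5:a, 6:a, 8:a, 10:b, 11:c, 12:c, 14:a, 16:b, 18:b, 20:c, 21:a
edges: (8,12,e); (10,5,e); (12,6,e); (14,6,e); (14,12,e); (16,10,e); (21,12,e)


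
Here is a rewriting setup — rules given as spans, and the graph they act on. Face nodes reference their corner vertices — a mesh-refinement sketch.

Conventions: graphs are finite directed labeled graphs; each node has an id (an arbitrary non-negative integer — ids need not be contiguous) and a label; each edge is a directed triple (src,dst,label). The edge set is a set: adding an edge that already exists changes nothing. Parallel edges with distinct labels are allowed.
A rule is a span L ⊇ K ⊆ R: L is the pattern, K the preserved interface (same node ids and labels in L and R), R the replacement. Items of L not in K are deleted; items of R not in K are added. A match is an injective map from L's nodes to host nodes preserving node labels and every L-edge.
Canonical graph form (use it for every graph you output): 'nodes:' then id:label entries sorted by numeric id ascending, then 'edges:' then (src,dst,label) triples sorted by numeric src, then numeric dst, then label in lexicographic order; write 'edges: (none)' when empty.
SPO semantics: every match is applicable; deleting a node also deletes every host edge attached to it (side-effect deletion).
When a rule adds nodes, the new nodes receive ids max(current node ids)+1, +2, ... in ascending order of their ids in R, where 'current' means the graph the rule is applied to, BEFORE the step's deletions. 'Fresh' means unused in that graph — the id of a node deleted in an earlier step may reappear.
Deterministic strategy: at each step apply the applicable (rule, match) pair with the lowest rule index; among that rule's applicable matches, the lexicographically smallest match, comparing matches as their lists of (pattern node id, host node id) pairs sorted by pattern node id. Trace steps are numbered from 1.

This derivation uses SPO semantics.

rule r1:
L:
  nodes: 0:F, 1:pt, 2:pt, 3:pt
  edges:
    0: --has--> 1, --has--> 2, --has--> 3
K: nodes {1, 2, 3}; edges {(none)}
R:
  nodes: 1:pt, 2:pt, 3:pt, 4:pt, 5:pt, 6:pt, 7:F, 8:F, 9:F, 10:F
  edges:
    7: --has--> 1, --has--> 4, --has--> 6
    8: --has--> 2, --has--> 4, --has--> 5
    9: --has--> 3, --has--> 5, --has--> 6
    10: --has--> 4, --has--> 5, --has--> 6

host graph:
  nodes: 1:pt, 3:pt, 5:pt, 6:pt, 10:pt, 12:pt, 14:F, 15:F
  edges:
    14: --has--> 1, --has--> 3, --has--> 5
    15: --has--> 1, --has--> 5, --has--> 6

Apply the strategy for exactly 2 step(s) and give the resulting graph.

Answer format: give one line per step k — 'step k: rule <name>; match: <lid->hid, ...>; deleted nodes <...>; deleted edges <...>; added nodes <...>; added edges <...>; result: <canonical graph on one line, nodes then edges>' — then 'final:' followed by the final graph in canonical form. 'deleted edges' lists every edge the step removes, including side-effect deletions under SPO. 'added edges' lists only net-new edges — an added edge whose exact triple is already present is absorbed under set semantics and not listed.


step 1: rule r1; match: 0->14, 1->1, 2->3, 3->5; deleted nodes 14; deleted edges (14,1,has); (14,3,has); (14,5,has); added nodes 16, 17, 18, 19, 20, 21, 22; added edges (19,1,has); (19,16,has); (19,18,has); (20,3,has); (20,16,has); (20,17,has); (21,5,has); (21,17,has); (21,18,has); (22,16,has); (22,17,has); (22,18,has); result: nodes: 1:pt, 3:pt, 5:pt, 6:pt, 10:pt, 12:pt, 15:F, 16:pt, 17:pt, 18:pt, 19:F, 20:F, 21:F, 22:F edges: (15,1,has); (15,5,has); (15,6,has); (19,1,has); (19,16,has); (19,18,has); (20,3,has); (20,16,has); (20,17,has); (21,5,has); (21,17,has); (21,18,has); (22,16,has); (22,17,has); (22,18,has)
step 2: rule r1; match: 0->15, 1->1, 2->5, 3->6; deleted nodes 15; deleted edges (15,1,has); (15,5,has); (15,6,has); added nodes 23, 24, 25, 26, 27, 28, 29; added edges (26,1,has); (26,23,has); (26,25,has); (27,5,has); (27,23,has); (27,24,has); (28,6,has); (28,24,has); (28,25,has); (29,23,has); (29,24,has); (29,25,has); result: nodes: 1:pt, 3:pt, 5:pt, 6:pt, 10:pt, 12:pt, 16:pt, 17:pt, 18:pt, 19:F, 20:F, 21:F, 22:F, 23:pt, 24:pt, 25:pt, 26:F, 27:F, 28:F, 29:F edges: (19,1,has); (19,16,has); (19,18,has); (20,3,has); (20,16,has); (20,17,has); (21,5,has); (21,17,has); (21,18,has); (22,16,has); (22,17,has); (22,18,has); (26,1,has); (26,23,has); (26,25,has); (27,5,has); (27,23,has); (27,24,has); (28,6,has); (28,24,has); (28,25,has); (29,23,has); (29,24,has); (29,25,has)
final:
nodes: 1:pt, 3:pt, 5:pt, 6:pt, 10:pt, 12:pt, 16:pt, 17:pt, 18:pt, 19:F, 20:F, 21:F, 22:F, 23:pt, 24:pt, 25:pt, 26:F, 27:F, 28:F, 29:F
edges: (19,1,has); (19,16,has); (19,18,has); (20,3,has); (20,16,has); (20,17,has); (21,5,has); (21,17,has); (21,18,has); (22,16,has); (22,17,has); (22,18,has); (26,1,has); (26,23,has); (26,25,has); (27,5,has); (27,23,has); (27,24,has); (28,6,has); (28,24,has); (28,25,has); (29,23,has); (29,24,has); (29,25,has)


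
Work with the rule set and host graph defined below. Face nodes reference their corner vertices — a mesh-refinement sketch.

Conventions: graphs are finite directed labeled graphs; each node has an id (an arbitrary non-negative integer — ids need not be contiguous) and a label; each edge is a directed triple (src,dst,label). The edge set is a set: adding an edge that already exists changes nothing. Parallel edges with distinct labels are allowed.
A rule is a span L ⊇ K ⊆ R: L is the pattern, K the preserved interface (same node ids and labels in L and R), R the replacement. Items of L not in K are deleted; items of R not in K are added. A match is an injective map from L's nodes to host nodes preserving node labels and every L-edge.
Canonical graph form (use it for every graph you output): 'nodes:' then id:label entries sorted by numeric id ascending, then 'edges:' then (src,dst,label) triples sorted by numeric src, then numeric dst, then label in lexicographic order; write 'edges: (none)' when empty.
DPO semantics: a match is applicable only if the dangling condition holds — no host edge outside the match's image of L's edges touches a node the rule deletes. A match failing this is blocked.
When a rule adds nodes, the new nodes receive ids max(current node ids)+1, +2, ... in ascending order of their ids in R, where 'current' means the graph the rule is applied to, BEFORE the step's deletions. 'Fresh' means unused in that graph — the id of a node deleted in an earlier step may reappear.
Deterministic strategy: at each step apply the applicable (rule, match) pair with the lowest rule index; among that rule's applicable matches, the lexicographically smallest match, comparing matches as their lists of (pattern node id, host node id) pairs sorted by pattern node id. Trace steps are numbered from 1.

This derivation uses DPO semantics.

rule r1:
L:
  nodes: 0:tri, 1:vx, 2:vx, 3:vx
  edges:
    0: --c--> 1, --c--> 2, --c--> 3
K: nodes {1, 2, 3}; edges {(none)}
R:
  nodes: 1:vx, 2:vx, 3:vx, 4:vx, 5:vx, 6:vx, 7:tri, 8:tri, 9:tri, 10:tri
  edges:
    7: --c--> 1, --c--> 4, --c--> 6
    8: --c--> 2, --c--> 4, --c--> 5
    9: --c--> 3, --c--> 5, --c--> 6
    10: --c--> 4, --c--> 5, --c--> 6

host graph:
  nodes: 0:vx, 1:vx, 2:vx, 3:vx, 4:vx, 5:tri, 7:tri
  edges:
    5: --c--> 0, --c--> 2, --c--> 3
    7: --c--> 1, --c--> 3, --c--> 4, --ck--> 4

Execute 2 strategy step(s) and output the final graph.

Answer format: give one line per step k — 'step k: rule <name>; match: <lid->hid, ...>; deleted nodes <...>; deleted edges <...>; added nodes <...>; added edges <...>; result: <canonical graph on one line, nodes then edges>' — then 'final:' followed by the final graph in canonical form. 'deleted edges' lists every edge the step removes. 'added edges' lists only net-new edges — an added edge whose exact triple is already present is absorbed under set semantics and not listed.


step 1: rule r1; match: 0->5, 1->0, 2->2, 3->3; deleted nodes 5; deleted edges (5,0,c); (5,2,c); (5,3,c); added nodes 8, 9, 10, 11, 12, 13, 14; added edges (11,0,c); (11,8,c); (11,10,c); (12,2,c); (12,8,c); (12,9,c); (13,3,c); (13,9,c); (13,10,c); (14,8,c); (14,9,c); (14,10,c); result: nodes: 0:vx, 1:vx, 2:vx, 3:vx, 4:vx, 7:tri, 8:vx, 9:vx, 10:vx, 11:tri, 12:tri, 13:tri, 14:tri edges: (7,1,c); (7,3,c); (7,4,c); (7,4,ck); (11,0,c); (11,8,c); (11,10,c); (12,2,c); (12,8,c); (12,9,c); (13,3,c); (13,9,c); (13,10,c); (14,8,c); (14,9,c); (14,10,c)
step 2: rule r1; match: 0->11, 1->0, 2->8, 3->10; deleted nodes 11; deleted edges (11,0,c); (11,8,c); (11,10,c); added nodes 15, 16, 17, 18, 19, 20, 21; added edges (18,0,c); (18,15,c); (18,17,c); (19,8,c); (19,15,c); (19,16,c); (20,10,c); (20,16,c); (20,17,c); (21,15,c); (21,16,c); (21,17,c); result: nodes: 0:vx, 1:vx, 2:vx, 3:vx, 4:vx, 7:tri, 8:vx, 9:vx, 10:vx, 12:tri, 13:tri, 14:tri, 15:vx, 16:vx, 17:vx, 18:tri, 19:tri, 20:tri, 21:tri edges: (7,1,c); (7,3,c); (7,4,c); (7,4,ck); (12,2,c); (12,8,c); (12,9,c); (13,3,c); (13,9,c); (13,10,c); (14,8,c); (14,9,c); (14,10,c); (18,0,c); (18,15,c); (18,17,c); (19,8,c); (19,15,c); (19,16,c); (20,10,c); (20,16,c); (20,17,c); (21,15,c); (21,16,c); (21,17,c)
final:
nodes: 0:vx, 1:vx, 2:vx, 3:vx, 4:vx, 7:tri, 8:vx, 9:vx, 10:vx, 12:tri, 13:tri, 14:tri, 15:vx, 16:vx, 17:vx, 18:tri, 19:tri, 20:tri, 21:tri
edges: (7,1,c); (7,3,c); (7,4,c); (7,4,ck); (12,2,c); (12,8,c); (12,9,c); (13,3,c); (13,9,c); (13,10,c); (14,8,c); (14,9,c); (14,10,c); (18,0,c); (18,15,c); (18,17,c); (19,8,c); (19,15,c); (19,16,c); (20,10,c); (20,16,c); (20,17,c); (21,15,c); (21,16,c); (21,17,c)


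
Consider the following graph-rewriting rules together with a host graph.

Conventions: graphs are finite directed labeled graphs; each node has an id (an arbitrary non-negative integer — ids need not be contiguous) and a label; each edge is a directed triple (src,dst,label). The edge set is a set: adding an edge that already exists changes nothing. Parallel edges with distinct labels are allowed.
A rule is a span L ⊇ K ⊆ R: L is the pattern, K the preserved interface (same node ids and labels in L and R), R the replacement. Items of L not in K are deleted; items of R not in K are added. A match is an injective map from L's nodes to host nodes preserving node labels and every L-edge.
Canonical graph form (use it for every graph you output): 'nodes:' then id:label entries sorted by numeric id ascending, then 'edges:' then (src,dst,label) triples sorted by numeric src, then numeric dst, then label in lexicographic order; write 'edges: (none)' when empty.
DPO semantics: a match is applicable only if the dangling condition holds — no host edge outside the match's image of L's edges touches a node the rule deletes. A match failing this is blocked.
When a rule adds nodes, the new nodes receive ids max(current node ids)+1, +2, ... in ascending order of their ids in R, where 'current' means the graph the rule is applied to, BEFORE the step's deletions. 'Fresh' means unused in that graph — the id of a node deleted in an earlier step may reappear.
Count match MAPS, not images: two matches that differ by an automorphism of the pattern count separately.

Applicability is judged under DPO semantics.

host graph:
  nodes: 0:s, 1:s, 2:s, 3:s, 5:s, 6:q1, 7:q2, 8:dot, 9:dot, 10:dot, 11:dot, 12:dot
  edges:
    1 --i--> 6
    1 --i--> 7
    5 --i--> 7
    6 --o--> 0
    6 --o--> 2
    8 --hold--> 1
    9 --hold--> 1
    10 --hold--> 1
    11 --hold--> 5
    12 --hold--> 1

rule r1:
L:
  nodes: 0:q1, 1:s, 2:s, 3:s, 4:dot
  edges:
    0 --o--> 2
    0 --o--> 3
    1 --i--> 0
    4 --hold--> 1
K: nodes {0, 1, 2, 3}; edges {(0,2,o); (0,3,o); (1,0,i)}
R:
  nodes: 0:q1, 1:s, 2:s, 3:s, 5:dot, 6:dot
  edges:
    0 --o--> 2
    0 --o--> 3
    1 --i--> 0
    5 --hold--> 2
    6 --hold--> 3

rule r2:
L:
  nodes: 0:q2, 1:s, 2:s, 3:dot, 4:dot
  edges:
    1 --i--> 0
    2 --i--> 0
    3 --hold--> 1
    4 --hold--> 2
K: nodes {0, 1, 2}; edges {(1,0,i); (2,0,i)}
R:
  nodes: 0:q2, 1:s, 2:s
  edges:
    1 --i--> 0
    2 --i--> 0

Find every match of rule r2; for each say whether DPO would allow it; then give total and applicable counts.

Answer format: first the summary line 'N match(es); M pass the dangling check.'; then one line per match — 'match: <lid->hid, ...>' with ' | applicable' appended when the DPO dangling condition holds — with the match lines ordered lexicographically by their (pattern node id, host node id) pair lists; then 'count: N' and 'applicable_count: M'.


8 match(es); 8 pass the dangling check.
match: 0->7, 1->1, 2->5, 3->8, 4->11 | applicable
match: 0->7, 1->1, 2->5, 3->9, 4->11 | applicable
match: 0->7, 1->1, 2->5, 3->10, 4->11 | applicable
match: 0->7, 1->1, 2->5, 3->12, 4->11 | applicable
match: 0->7, 1->5, 2->1, 3->11, 4->8 | applicable
match: 0->7, 1->5, 2->1, 3->11, 4->9 | applicable
match: 0->7, 1->5, 2->1, 3->11, 4->10 | applicable
match: 0->7, 1->5, 2->1, 3->11, 4->12 | applicable
count: 8
applicable_count: 8


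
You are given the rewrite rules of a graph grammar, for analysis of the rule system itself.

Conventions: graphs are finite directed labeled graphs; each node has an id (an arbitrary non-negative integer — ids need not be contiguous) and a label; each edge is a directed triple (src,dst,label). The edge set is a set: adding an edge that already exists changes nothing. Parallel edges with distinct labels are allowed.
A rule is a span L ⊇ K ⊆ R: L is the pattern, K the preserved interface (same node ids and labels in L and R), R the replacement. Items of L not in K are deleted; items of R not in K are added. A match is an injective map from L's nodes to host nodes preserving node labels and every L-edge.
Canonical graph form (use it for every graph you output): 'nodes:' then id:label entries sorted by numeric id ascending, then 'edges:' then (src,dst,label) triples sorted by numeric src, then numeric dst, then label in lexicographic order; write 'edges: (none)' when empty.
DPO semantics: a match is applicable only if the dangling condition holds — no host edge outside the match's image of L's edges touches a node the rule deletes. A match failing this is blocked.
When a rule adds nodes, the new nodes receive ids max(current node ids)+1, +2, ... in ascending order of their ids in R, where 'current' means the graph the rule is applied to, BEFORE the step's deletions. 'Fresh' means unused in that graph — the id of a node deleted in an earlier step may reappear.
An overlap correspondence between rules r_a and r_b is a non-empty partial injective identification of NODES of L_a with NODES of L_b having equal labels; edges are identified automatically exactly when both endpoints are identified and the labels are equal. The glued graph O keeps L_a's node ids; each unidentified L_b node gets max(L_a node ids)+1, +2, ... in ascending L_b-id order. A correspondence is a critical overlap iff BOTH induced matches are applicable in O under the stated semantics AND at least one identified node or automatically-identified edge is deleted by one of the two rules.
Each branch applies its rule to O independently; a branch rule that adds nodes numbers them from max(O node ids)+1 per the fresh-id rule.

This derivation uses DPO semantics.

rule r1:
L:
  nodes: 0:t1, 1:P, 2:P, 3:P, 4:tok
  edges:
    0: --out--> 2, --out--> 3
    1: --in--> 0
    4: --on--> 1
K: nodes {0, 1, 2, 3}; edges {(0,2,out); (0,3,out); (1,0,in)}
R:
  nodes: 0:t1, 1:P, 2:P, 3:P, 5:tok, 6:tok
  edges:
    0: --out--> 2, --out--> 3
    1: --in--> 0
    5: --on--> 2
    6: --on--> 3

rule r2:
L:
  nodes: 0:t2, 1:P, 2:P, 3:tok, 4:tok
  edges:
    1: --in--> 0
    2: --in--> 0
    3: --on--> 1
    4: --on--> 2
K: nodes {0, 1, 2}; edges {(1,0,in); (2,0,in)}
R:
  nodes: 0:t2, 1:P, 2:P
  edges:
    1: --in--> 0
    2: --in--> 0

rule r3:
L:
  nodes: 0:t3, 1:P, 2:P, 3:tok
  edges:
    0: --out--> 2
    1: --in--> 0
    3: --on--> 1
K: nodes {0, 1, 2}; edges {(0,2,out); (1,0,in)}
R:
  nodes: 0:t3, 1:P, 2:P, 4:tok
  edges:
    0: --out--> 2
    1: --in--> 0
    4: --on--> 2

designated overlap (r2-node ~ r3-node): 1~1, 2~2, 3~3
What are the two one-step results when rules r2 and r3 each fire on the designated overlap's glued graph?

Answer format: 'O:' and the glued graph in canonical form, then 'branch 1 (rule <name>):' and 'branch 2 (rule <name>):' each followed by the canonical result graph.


O:
nodes: 0:t2, 1:P, 2:P, 3:tok, 4:tok, 5:t3
edges: (1,0,in); (1,5,in); (2,0,in); (3,1,on); (4,2,on); (5,2,out)
branch 1 (rule r2):
nodes: 0:t2, 1:P, 2:P, 5:t3
edges: (1,0,in); (1,5,in); (2,0,in); (5,2,out)
branch 2 (rule r3):
nodes: 0:t2, 1:P, 2:P, 4:tok, 5:t3, 6:tok
edges: (1,0,in); (1,5,in); (2,0,in); (4,2,on); (5,2,out); (6,2,on)


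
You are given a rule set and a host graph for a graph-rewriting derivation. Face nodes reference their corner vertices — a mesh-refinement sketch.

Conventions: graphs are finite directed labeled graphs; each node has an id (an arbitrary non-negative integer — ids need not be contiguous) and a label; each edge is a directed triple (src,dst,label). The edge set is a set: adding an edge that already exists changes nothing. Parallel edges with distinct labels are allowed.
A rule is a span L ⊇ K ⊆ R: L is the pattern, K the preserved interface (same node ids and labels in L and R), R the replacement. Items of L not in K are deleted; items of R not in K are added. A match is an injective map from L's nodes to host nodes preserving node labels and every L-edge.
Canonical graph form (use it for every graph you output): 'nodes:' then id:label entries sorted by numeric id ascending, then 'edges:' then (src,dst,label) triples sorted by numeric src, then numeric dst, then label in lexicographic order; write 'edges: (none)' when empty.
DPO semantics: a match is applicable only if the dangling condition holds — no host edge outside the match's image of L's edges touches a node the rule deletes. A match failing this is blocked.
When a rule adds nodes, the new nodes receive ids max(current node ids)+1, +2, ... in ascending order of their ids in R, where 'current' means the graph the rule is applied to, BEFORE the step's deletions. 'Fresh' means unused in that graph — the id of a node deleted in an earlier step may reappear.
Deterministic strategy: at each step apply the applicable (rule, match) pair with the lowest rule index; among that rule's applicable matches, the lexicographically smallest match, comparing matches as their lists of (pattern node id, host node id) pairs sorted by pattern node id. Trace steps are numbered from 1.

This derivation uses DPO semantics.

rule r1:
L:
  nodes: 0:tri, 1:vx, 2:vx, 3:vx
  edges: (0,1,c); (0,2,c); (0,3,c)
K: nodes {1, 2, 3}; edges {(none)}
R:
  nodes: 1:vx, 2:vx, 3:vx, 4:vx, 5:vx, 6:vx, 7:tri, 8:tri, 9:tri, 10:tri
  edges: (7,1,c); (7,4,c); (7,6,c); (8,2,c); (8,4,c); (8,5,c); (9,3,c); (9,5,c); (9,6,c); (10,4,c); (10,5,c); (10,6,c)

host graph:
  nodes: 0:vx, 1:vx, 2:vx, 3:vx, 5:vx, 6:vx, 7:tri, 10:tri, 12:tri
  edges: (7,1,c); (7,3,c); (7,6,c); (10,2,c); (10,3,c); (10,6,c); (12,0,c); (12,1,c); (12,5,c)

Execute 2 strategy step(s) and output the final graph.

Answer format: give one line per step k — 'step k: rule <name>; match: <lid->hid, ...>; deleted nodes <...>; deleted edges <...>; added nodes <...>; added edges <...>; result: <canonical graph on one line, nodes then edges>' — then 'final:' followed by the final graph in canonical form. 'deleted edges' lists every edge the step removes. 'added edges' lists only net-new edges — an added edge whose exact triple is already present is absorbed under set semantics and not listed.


step 1: rule r1; match: 0->7, 1->1, 2->3, 3->6; deleted nodes 7; deleted edges (7,1,c); (7,3,c); (7,6,c); added nodes 13, 14, 15, 16, 17, 18, 19; added edges (16,1,c); (16,13,c); (16,15,c); (17,3,c); (17,13,c); (17,14,c); (18,6,c); (18,14,c); (18,15,c); (19,13,c); (19,14,c); (19,15,c); result: nodes: 0:vx, 1:vx, 2:vx, 3:vx, 5:vx, 6:vx, 10:tri, 12:tri, 13:vx, 14:vx, 15:vx, 16:tri, 17:tri, 18:tri, 19:tri edges: (10,2,c); (10,3,c); (10,6,c); (12,0,c); (12,1,c); (12,5,c); (16,1,c); (16,13,c); (16,15,c); (17,3,c); (17,13,c); (17,14,c); (18,6,c); (18,14,c); (18,15,c); (19,13,c); (19,14,c); (19,15,c)
step 2: rule r1; match: 0->10, 1->2, 2->3, 3->6; deleted nodes 10; deleted edges (10,2,c); (10,3,c); (10,6,c); added nodes 20, 21, 22, 23, 24, 25, 26; added edges (23,2,c); (23,20,c); (23,22,c); (24,3,c); (24,20,c); (24,21,c); (25,6,c); (25,21,c); (25,22,c); (26,20,c); (26,21,c); (26,22,c); result: nodes: 0:vx, 1:vx, 2:vx, 3:vx, 5:vx, 6:vx, 12:tri, 13:vx, 14:vx, 15:vx, 16:tri, 17:tri, 18:tri, 19:tri, 20:vx, 21:vx, 22:vx, 23:tri, 24:tri, 25:tri, 26:tri edges: (12,0,c); (12,1,c); (12,5,c); (16,1,c); (16,13,c); (16,15,c); (17,3,c); (17,13,c); (17,14,c); (18,6,c); (18,14,c); (18,15,c); (19,13,c); (19,14,c); (19,15,c); (23,2,c); (23,20,c); (23,22,c); (24,3,c); (24,20,c); (24,21,c); (25,6,c); (25,21,c); (25,22,c); (26,20,c); (26,21,c); (26,22,c)
final:
nodes: 0:vx, 1:vx, 2:vx, 3:vx, 5:vx, 6:vx, 12:tri, 13:vx, 14:vx, 15:vx, 16:tri, 17:tri, 18:tri, 19:tri, 20:vx, 21:vx, 22:vx, 23:tri, 24:tri, 25:tri, 26:tri
edges: (12,0,c); (12,1,c); (12,5,c); (16,1,c); (16,13,c); (16,15,c); (17,3,c); (17,13,c); (17,14,c); (18,6,c); (18,14,c); (18,15,c); (19,13,c); (19,14,c); (19,15,c); (23,2,c); (23,20,c); (23,22,c); (24,3,c); (24,20,c); (24,21,c); (25,6,c); (25,21,c); (25,22,c); (26,20,c); (26,21,c); (26,22,c)


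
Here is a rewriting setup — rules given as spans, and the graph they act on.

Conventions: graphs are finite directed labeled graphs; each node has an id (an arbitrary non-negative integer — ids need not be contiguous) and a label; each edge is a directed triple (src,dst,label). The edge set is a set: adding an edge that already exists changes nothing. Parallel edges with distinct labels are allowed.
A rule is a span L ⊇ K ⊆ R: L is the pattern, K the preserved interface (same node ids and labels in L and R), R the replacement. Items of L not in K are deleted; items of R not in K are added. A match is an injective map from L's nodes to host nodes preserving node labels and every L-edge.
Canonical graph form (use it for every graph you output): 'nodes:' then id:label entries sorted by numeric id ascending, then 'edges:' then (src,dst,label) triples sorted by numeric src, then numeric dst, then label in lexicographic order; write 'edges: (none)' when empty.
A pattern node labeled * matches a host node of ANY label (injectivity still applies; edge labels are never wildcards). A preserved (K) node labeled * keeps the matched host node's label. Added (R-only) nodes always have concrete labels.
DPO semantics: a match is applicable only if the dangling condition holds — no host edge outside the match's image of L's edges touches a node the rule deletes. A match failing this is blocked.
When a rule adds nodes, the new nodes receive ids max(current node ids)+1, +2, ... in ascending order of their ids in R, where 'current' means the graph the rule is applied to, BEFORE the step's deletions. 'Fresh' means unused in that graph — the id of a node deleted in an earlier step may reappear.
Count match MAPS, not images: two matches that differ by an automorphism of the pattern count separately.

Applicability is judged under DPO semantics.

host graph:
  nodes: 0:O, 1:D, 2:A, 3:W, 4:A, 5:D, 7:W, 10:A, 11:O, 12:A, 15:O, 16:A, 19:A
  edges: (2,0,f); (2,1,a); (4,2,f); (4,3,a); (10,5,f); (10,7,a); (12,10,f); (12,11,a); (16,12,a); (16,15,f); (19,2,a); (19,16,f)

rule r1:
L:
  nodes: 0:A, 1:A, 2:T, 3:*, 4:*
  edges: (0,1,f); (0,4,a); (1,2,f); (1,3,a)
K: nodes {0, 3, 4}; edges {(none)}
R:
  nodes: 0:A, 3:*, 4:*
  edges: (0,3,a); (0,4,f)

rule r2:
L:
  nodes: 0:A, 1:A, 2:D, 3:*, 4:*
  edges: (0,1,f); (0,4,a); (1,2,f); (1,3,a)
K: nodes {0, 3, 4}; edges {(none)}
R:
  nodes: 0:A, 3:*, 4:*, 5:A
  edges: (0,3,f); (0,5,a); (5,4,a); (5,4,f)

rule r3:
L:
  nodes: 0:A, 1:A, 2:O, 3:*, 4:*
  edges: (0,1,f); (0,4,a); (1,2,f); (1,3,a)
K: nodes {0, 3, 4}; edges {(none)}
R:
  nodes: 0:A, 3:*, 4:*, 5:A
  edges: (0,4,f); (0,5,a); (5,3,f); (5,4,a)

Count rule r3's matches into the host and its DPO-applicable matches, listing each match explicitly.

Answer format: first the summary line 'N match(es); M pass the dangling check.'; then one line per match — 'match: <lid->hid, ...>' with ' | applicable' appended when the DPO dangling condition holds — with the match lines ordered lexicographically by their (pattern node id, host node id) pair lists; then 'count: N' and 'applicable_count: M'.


2 match(es); 1 pass the dangling check.
match: 0->4, 1->2, 2->0, 3->1, 4->3
match: 0->19, 1->16, 2->15, 3->12, 4->2 | applicable
count: 2
applicable_count: 1
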